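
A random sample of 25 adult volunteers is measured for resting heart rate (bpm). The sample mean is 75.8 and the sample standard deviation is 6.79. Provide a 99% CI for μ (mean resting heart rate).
(72.00, 79.60)

t-interval (σ unknown):
df = n - 1 = 24
t* = 2.797 for 99% confidence

Margin of error = t* · s/√n = 2.797 · 6.79/√25 = 3.80

CI: (72.00, 79.60)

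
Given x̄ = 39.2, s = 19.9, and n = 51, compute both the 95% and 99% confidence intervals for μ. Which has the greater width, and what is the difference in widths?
99% CI is wider by 3.72

df = 50
95% CI: t* = 2.009, (33.60, 44.80), width = 2 · t* · s/√n = 11.20
99% CI: t* = 2.678, (31.74, 46.66), width = 2 · t* · s/√n = 14.92

The 99% CI is wider by 14.92 - 11.20 = 3.72.
Higher confidence requires a wider interval.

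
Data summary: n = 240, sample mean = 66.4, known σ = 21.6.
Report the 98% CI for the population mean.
(63.16, 69.64)

z-interval (σ known):
z* = 2.326 for 98% confidence

Margin of error = z* · σ/√n = 2.326 · 21.6/√240 = 3.24

CI: (66.4 - 3.24, 66.4 + 3.24) = (63.16, 69.64)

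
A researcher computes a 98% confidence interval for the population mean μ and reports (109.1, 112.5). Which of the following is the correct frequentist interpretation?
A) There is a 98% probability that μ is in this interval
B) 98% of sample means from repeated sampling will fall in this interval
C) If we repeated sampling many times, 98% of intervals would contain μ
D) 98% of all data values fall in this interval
C

A) Wrong — μ is fixed; the randomness lives in the interval, not in μ.
B) Wrong — coverage applies to intervals containing μ, not to future x̄ values.
C) Correct — this is the frequentist long-run coverage interpretation.
D) Wrong — a CI is about the parameter μ, not individual data values.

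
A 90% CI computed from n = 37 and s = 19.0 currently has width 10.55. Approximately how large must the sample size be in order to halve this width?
n ≈ 148

CI width ∝ 1/√n
To reduce width by factor 2, need √n to grow by 2 → need 2² = 4 times as many samples.

Current: n = 37, width = 10.55
New: n = 148, width ≈ 5.17

Width reduced by factor of 10.55/5.17 = 2.04.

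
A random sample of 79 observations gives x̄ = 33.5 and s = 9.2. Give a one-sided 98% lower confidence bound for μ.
μ ≥ 31.34

Lower bound (one-sided):
t* = 2.089 (one-sided for 98%)
Lower bound = x̄ - t* · s/√n = 33.5 - 2.089 · 9.2/√79 = 31.34

We are 98% confident that μ ≥ 31.34.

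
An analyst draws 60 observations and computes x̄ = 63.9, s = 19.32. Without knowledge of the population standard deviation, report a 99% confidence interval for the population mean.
(57.26, 70.54)

t-interval (σ unknown):
df = n - 1 = 59
t* = 2.662 for 99% confidence

Margin of error = t* · s/√n = 2.662 · 19.32/√60 = 6.64

CI: (57.26, 70.54)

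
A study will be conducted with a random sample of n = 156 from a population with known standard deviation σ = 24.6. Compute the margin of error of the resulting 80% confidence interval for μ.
Margin of error = 2.52

Margin of error = z* · σ/√n
= 1.282 · 24.6/√156
= 1.282 · 24.6/12.4900
= 2.52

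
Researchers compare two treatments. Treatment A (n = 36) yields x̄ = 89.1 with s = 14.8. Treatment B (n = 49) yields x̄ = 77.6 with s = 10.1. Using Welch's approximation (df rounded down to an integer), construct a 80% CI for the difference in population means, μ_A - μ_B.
(7.80, 15.20)

Difference: x̄₁ - x̄₂ = 11.50
SE = √(s₁²/n₁ + s₂²/n₂) = √(14.8²/36 + 10.1²/49) = 2.8577
df = 58.09 → 58 (Welch–Satterthwaite, rounded down)
t* = 1.296

CI: 11.50 ± 1.296 · 2.8577 = 11.50 ± 3.70 = (7.80, 15.20)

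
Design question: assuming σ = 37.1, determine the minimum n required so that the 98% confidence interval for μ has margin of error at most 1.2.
n ≥ 5172

For margin E ≤ 1.2:
n ≥ (z* · σ / E)²
n ≥ (2.326 · 37.1 / 1.2)²
n ≥ 5171.36

Minimum n = 5172 (rounding up)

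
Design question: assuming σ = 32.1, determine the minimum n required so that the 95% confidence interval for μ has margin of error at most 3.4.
n ≥ 343

For margin E ≤ 3.4:
n ≥ (z* · σ / E)²
n ≥ (1.960 · 32.1 / 3.4)²
n ≥ 342.42

Minimum n = 343 (rounding up)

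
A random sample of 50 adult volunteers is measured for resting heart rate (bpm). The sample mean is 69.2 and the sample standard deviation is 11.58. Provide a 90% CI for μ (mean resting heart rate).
(66.45, 71.95)

t-interval (σ unknown):
df = n - 1 = 49
t* = 1.677 for 90% confidence

Margin of error = t* · s/√n = 1.677 · 11.58/√50 = 2.75

CI: (66.45, 71.95)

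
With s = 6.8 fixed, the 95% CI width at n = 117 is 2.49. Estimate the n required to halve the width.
n ≈ 468

CI width ∝ 1/√n
To reduce width by factor 2, need √n to grow by 2 → need 2² = 4 times as many samples.

Current: n = 117, width = 2.49
New: n = 468, width ≈ 1.24

Width reduced by factor of 2.49/1.24 = 2.01.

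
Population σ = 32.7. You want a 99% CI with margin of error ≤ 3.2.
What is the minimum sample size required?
n ≥ 693

For margin E ≤ 3.2:
n ≥ (z* · σ / E)²
n ≥ (2.576 · 32.7 / 3.2)²
n ≥ 692.93

Minimum n = 693 (rounding up)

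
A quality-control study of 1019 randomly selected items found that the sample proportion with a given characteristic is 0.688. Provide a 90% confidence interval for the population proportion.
(0.664, 0.712)

Proportion CI:
SE = √(p̂(1-p̂)/n) = √(0.688 · 0.312 / 1019) = 0.01451

z* = 1.645
Margin = z* · SE = 1.645 · 0.01451 = 0.0239

CI: 0.688 ± 0.0239 = (0.664, 0.712)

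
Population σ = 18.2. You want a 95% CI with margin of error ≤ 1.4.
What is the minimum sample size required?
n ≥ 650

For margin E ≤ 1.4:
n ≥ (z* · σ / E)²
n ≥ (1.960 · 18.2 / 1.4)²
n ≥ 649.23

Minimum n = 650 (rounding up)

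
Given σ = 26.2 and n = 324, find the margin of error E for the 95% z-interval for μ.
Margin of error = 2.85

Margin of error = z* · σ/√n
= 1.960 · 26.2/√324
= 1.960 · 26.2/18.0000
= 2.85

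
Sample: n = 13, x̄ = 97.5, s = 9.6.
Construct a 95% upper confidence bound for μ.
μ ≤ 102.24

Upper bound (one-sided):
t* = 1.782 (one-sided for 95%)
Upper bound = x̄ + t* · s/√n = 97.5 + 1.782 · 9.6/√13 = 102.24

We are 95% confident that μ ≤ 102.24.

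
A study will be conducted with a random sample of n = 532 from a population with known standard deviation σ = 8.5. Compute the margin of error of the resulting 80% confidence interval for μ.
Margin of error = 0.47

Margin of error = z* · σ/√n
= 1.282 · 8.5/√532
= 1.282 · 8.5/23.0651
= 0.47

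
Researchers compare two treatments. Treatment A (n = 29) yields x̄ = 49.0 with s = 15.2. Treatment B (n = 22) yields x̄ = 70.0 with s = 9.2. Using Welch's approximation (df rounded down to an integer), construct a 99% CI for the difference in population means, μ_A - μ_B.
(-30.24, -11.76)

Difference: x̄₁ - x̄₂ = -21.00
SE = √(s₁²/n₁ + s₂²/n₂) = √(15.2²/29 + 9.2²/22) = 3.4372
df = 46.97 → 46 (Welch–Satterthwaite, rounded down)
t* = 2.687

CI: -21.00 ± 2.687 · 3.4372 = -21.00 ± 9.24 = (-30.24, -11.76)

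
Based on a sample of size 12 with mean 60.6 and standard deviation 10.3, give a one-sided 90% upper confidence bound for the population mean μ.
μ ≤ 64.65

Upper bound (one-sided):
t* = 1.363 (one-sided for 90%)
Upper bound = x̄ + t* · s/√n = 60.6 + 1.363 · 10.3/√12 = 64.65

We are 90% confident that μ ≤ 64.65.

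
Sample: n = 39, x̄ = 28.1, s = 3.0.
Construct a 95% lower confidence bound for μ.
μ ≥ 27.29

Lower bound (one-sided):
t* = 1.686 (one-sided for 95%)
Lower bound = x̄ - t* · s/√n = 28.1 - 1.686 · 3.0/√39 = 27.29

We are 95% confident that μ ≥ 27.29.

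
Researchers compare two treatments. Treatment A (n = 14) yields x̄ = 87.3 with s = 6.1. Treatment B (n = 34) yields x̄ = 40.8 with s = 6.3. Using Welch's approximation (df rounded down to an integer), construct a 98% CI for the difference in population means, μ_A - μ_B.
(41.64, 51.36)

Difference: x̄₁ - x̄₂ = 46.50
SE = √(s₁²/n₁ + s₂²/n₂) = √(6.1²/14 + 6.3²/34) = 1.9558
df = 25.03 → 25 (Welch–Satterthwaite, rounded down)
t* = 2.485

CI: 46.50 ± 2.485 · 1.9558 = 46.50 ± 4.86 = (41.64, 51.36)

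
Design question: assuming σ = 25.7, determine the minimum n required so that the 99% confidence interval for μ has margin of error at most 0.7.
n ≥ 8945

For margin E ≤ 0.7:
n ≥ (z* · σ / E)²
n ≥ (2.576 · 25.7 / 0.7)²
n ≥ 8944.62

Minimum n = 8945 (rounding up)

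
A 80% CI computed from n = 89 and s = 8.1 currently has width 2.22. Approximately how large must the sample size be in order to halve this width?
n ≈ 356

CI width ∝ 1/√n
To reduce width by factor 2, need √n to grow by 2 → need 2² = 4 times as many samples.

Current: n = 89, width = 2.22
New: n = 356, width ≈ 1.10

Width reduced by factor of 2.22/1.10 = 2.02.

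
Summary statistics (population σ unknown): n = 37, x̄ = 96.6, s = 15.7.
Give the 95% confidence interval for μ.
(91.37, 101.83)

t-interval (σ unknown):
df = n - 1 = 36
t* = 2.028 for 95% confidence

Margin of error = t* · s/√n = 2.028 · 15.7/√37 = 5.23

CI: (91.37, 101.83)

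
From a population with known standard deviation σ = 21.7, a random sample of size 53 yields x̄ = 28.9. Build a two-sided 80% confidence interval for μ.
(25.08, 32.72)

z-interval (σ known):
z* = 1.282 for 80% confidence

Margin of error = z* · σ/√n = 1.282 · 21.7/√53 = 3.82

CI: (28.9 - 3.82, 28.9 + 3.82) = (25.08, 32.72)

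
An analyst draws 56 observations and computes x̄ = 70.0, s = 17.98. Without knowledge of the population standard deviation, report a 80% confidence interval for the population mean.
(66.88, 73.12)

t-interval (σ unknown):
df = n - 1 = 55
t* = 1.297 for 80% confidence

Margin of error = t* · s/√n = 1.297 · 17.98/√56 = 3.12

CI: (66.88, 73.12)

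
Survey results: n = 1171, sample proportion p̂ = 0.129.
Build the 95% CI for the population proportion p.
(0.110, 0.148)

Proportion CI:
SE = √(p̂(1-p̂)/n) = √(0.129 · 0.871 / 1171) = 0.00980

z* = 1.960
Margin = z* · SE = 1.960 · 0.00980 = 0.0192

CI: 0.129 ± 0.0192 = (0.110, 0.148)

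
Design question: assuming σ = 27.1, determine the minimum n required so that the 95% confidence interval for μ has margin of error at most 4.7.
n ≥ 128

For margin E ≤ 4.7:
n ≥ (z* · σ / E)²
n ≥ (1.960 · 27.1 / 4.7)²
n ≥ 127.72

Minimum n = 128 (rounding up)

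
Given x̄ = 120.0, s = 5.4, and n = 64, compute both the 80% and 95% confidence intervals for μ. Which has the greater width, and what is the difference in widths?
95% CI is wider by 0.95

df = 63
80% CI: t* = 1.295, (119.13, 120.87), width = 2 · t* · s/√n = 1.75
95% CI: t* = 1.998, (118.65, 121.35), width = 2 · t* · s/√n = 2.70

The 95% CI is wider by 2.70 - 1.75 = 0.95.
Higher confidence requires a wider interval.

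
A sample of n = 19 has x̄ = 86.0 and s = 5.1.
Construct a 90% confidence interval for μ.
(83.97, 88.03)

t-interval (σ unknown):
df = n - 1 = 18
t* = 1.734 for 90% confidence

Margin of error = t* · s/√n = 1.734 · 5.1/√19 = 2.03

CI: (83.97, 88.03)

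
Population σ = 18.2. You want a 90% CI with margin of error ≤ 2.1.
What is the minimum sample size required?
n ≥ 204

For margin E ≤ 2.1:
n ≥ (z* · σ / E)²
n ≥ (1.645 · 18.2 / 2.1)²
n ≥ 203.25

Minimum n = 204 (rounding up)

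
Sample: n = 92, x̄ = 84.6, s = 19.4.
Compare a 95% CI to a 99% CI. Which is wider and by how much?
99% CI is wider by 2.61

df = 91
95% CI: t* = 1.986, (80.58, 88.62), width = 2 · t* · s/√n = 8.03
99% CI: t* = 2.631, (79.28, 89.92), width = 2 · t* · s/√n = 10.64

The 99% CI is wider by 10.64 - 8.03 = 2.61.
Higher confidence requires a wider interval.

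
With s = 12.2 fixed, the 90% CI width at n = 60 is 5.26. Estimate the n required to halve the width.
n ≈ 240

CI width ∝ 1/√n
To reduce width by factor 2, need √n to grow by 2 → need 2² = 4 times as many samples.

Current: n = 60, width = 5.26
New: n = 240, width ≈ 2.60

Width reduced by factor of 5.26/2.60 = 2.02.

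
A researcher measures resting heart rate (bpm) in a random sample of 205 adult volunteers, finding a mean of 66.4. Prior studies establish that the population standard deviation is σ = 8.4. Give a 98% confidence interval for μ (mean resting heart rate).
(65.04, 67.76)

z-interval (σ known):
z* = 2.326 for 98% confidence

Margin of error = z* · σ/√n = 2.326 · 8.4/√205 = 1.36

CI: (66.4 - 1.36, 66.4 + 1.36) = (65.04, 67.76)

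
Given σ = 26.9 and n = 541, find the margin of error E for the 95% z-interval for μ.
Margin of error = 2.27

Margin of error = z* · σ/√n
= 1.960 · 26.9/√541
= 1.960 · 26.9/23.2594
= 2.27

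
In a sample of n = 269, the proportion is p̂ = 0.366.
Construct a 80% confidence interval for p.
(0.328, 0.404)

Proportion CI:
SE = √(p̂(1-p̂)/n) = √(0.366 · 0.634 / 269) = 0.02937

z* = 1.282
Margin = z* · SE = 1.282 · 0.02937 = 0.0377

CI: 0.366 ± 0.0377 = (0.328, 0.404)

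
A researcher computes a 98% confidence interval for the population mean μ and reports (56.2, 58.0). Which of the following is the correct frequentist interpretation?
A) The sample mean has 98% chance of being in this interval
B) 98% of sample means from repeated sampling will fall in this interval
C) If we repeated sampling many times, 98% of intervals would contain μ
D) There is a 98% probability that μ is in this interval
C

A) Wrong — x̄ is observed and sits in the interval by construction.
B) Wrong — coverage applies to intervals containing μ, not to future x̄ values.
C) Correct — this is the frequentist long-run coverage interpretation.
D) Wrong — μ is fixed; the randomness lives in the interval, not in μ.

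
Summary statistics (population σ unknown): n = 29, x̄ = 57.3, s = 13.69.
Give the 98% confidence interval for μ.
(51.03, 63.57)

t-interval (σ unknown):
df = n - 1 = 28
t* = 2.467 for 98% confidence

Margin of error = t* · s/√n = 2.467 · 13.69/√29 = 6.27

CI: (51.03, 63.57)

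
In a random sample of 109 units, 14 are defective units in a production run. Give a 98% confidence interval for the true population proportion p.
(0.054, 0.203)

Proportion CI:
p̂ = 14/109 = 0.12844
SE = √(p̂(1-p̂)/n) = √(0.12844 · 0.87156 / 109) = 0.03205

z* = 2.326
Margin = z* · SE = 2.326 · 0.03205 = 0.0745

CI: 0.12844 ± 0.0745 = (0.054, 0.203)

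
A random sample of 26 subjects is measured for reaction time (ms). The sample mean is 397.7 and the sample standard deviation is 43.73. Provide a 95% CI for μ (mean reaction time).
(380.03, 415.37)

t-interval (σ unknown):
df = n - 1 = 25
t* = 2.060 for 95% confidence

Margin of error = t* · s/√n = 2.060 · 43.73/√26 = 17.67

CI: (380.03, 415.37)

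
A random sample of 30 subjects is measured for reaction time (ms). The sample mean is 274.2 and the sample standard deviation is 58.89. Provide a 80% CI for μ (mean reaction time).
(260.10, 288.30)

t-interval (σ unknown):
df = n - 1 = 29
t* = 1.311 for 80% confidence

Margin of error = t* · s/√n = 1.311 · 58.89/√30 = 14.10

CI: (260.10, 288.30)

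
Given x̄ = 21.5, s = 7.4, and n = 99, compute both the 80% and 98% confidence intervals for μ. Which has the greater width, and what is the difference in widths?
98% CI is wider by 1.60

df = 98
80% CI: t* = 1.290, (20.54, 22.46), width = 2 · t* · s/√n = 1.92
98% CI: t* = 2.365, (19.74, 23.26), width = 2 · t* · s/√n = 3.52

The 98% CI is wider by 3.52 - 1.92 = 1.60.
Higher confidence requires a wider interval.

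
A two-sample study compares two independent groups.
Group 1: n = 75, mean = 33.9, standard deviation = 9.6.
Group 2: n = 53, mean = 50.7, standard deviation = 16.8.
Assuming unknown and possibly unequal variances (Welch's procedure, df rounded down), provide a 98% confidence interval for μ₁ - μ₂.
(-22.89, -10.71)

Difference: x̄₁ - x̄₂ = -16.80
SE = √(s₁²/n₁ + s₂²/n₂) = √(9.6²/75 + 16.8²/53) = 2.5601
df = 75.93 → 75 (Welch–Satterthwaite, rounded down)
t* = 2.377

CI: -16.80 ± 2.377 · 2.5601 = -16.80 ± 6.09 = (-22.89, -10.71)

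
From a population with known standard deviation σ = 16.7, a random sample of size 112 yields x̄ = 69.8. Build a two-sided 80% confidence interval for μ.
(67.78, 71.82)

z-interval (σ known):
z* = 1.282 for 80% confidence

Margin of error = z* · σ/√n = 1.282 · 16.7/√112 = 2.02

CI: (69.8 - 2.02, 69.8 + 2.02) = (67.78, 71.82)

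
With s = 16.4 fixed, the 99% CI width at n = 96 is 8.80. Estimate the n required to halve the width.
n ≈ 384

CI width ∝ 1/√n
To reduce width by factor 2, need √n to grow by 2 → need 2² = 4 times as many samples.

Current: n = 96, width = 8.80
New: n = 384, width ≈ 4.33

Width reduced by factor of 8.80/4.33 = 2.03.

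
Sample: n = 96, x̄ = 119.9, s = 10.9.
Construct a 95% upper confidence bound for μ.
μ ≤ 121.75

Upper bound (one-sided):
t* = 1.661 (one-sided for 95%)
Upper bound = x̄ + t* · s/√n = 119.9 + 1.661 · 10.9/√96 = 121.75

We are 95% confident that μ ≤ 121.75.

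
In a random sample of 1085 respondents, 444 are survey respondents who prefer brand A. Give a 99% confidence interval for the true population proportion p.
(0.371, 0.448)

Proportion CI:
p̂ = 444/1085 = 0.40922
SE = √(p̂(1-p̂)/n) = √(0.40922 · 0.59078 / 1085) = 0.01493

z* = 2.576
Margin = z* · SE = 2.576 · 0.01493 = 0.0385

CI: 0.40922 ± 0.0385 = (0.371, 0.448)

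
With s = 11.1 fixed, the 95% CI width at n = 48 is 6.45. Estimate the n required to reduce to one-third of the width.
n ≈ 432

CI width ∝ 1/√n
To reduce width by factor 3, need √n to grow by 3 → need 3² = 9 times as many samples.

Current: n = 48, width = 6.45
New: n = 432, width ≈ 2.10

Width reduced by factor of 6.45/2.10 = 3.07.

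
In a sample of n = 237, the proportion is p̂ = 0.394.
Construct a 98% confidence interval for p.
(0.320, 0.468)

Proportion CI:
SE = √(p̂(1-p̂)/n) = √(0.394 · 0.606 / 237) = 0.03174

z* = 2.326
Margin = z* · SE = 2.326 · 0.03174 = 0.0738

CI: 0.394 ± 0.0738 = (0.320, 0.468)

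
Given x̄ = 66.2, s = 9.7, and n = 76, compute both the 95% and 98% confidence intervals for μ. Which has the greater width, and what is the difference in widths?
98% CI is wider by 0.86

df = 75
95% CI: t* = 1.992, (63.98, 68.42), width = 2 · t* · s/√n = 4.43
98% CI: t* = 2.377, (63.56, 68.84), width = 2 · t* · s/√n = 5.29

The 98% CI is wider by 5.29 - 4.43 = 0.86.
Higher confidence requires a wider interval.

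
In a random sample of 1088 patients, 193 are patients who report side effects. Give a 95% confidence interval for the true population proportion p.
(0.155, 0.200)

Proportion CI:
p̂ = 193/1088 = 0.17739
SE = √(p̂(1-p̂)/n) = √(0.17739 · 0.82261 / 1088) = 0.01158

z* = 1.960
Margin = z* · SE = 1.960 · 0.01158 = 0.0227

CI: 0.17739 ± 0.0227 = (0.155, 0.200)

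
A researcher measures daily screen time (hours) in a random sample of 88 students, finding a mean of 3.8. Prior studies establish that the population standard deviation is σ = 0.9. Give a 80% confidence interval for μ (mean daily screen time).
(3.68, 3.92)

z-interval (σ known):
z* = 1.282 for 80% confidence

Margin of error = z* · σ/√n = 1.282 · 0.9/√88 = 0.12

CI: (3.8 - 0.12, 3.8 + 0.12) = (3.68, 3.92)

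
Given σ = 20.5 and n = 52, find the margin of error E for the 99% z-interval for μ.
Margin of error = 7.32

Margin of error = z* · σ/√n
= 2.576 · 20.5/√52
= 2.576 · 20.5/7.2111
= 7.32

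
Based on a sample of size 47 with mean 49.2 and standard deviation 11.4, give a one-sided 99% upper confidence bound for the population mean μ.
μ ≤ 53.21

Upper bound (one-sided):
t* = 2.410 (one-sided for 99%)
Upper bound = x̄ + t* · s/√n = 49.2 + 2.410 · 11.4/√47 = 53.21

We are 99% confident that μ ≤ 53.21.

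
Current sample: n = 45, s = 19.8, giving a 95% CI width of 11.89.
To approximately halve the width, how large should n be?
n ≈ 180

CI width ∝ 1/√n
To reduce width by factor 2, need √n to grow by 2 → need 2² = 4 times as many samples.

Current: n = 45, width = 11.89
New: n = 180, width ≈ 5.82

Width reduced by factor of 11.89/5.82 = 2.04.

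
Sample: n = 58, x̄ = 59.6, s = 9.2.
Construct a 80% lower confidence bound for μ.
μ ≥ 58.58

Lower bound (one-sided):
t* = 0.848 (one-sided for 80%)
Lower bound = x̄ - t* · s/√n = 59.6 - 0.848 · 9.2/√58 = 58.58

We are 80% confident that μ ≥ 58.58.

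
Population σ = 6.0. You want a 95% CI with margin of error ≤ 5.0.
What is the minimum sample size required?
n ≥ 6

For margin E ≤ 5.0:
n ≥ (z* · σ / E)²
n ≥ (1.960 · 6.0 / 5.0)²
n ≥ 5.53

Minimum n = 6 (rounding up)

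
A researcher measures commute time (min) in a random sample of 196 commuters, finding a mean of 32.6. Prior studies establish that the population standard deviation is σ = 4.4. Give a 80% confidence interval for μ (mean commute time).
(32.20, 33.00)

z-interval (σ known):
z* = 1.282 for 80% confidence

Margin of error = z* · σ/√n = 1.282 · 4.4/√196 = 0.40

CI: (32.6 - 0.40, 32.6 + 0.40) = (32.20, 33.00)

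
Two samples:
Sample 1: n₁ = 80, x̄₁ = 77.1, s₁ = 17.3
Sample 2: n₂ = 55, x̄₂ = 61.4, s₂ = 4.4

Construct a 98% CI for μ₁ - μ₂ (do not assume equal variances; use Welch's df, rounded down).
(10.91, 20.49)

Difference: x̄₁ - x̄₂ = 15.70
SE = √(s₁²/n₁ + s₂²/n₂) = √(17.3²/80 + 4.4²/55) = 2.0231
df = 93.36 → 93 (Welch–Satterthwaite, rounded down)
t* = 2.367

CI: 15.70 ± 2.367 · 2.0231 = 15.70 ± 4.79 = (10.91, 20.49)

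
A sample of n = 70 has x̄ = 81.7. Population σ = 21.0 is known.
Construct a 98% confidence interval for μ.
(75.86, 87.54)

z-interval (σ known):
z* = 2.326 for 98% confidence

Margin of error = z* · σ/√n = 2.326 · 21.0/√70 = 5.84

CI: (81.7 - 5.84, 81.7 + 5.84) = (75.86, 87.54)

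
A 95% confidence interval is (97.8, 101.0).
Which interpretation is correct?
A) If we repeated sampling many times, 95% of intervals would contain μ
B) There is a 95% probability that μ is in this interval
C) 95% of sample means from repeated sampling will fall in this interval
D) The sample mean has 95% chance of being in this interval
A

A) Correct — this is the frequentist long-run coverage interpretation.
B) Wrong — μ is fixed; the randomness lives in the interval, not in μ.
C) Wrong — coverage applies to intervals containing μ, not to future x̄ values.
D) Wrong — x̄ is observed and sits in the interval by construction.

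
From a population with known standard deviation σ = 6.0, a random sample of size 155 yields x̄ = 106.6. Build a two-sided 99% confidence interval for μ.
(105.36, 107.84)

z-interval (σ known):
z* = 2.576 for 99% confidence

Margin of error = z* · σ/√n = 2.576 · 6.0/√155 = 1.24

CI: (106.6 - 1.24, 106.6 + 1.24) = (105.36, 107.84)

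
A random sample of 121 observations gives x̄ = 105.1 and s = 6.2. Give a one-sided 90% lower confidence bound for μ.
μ ≥ 104.37

Lower bound (one-sided):
t* = 1.289 (one-sided for 90%)
Lower bound = x̄ - t* · s/√n = 105.1 - 1.289 · 6.2/√121 = 104.37

We are 90% confident that μ ≥ 104.37.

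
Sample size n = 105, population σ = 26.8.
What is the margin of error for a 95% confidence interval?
Margin of error = 5.13

Margin of error = z* · σ/√n
= 1.960 · 26.8/√105
= 1.960 · 26.8/10.2470
= 5.13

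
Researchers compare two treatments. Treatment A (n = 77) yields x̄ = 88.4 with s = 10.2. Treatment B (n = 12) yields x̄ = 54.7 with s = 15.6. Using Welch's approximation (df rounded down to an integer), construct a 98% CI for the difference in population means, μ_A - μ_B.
(21.23, 46.17)

Difference: x̄₁ - x̄₂ = 33.70
SE = √(s₁²/n₁ + s₂²/n₂) = √(10.2²/77 + 15.6²/12) = 4.6509
df = 12.51 → 12 (Welch–Satterthwaite, rounded down)
t* = 2.681

CI: 33.70 ± 2.681 · 4.6509 = 33.70 ± 12.47 = (21.23, 46.17)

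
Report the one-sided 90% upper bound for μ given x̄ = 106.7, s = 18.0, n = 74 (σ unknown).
μ ≤ 109.41

Upper bound (one-sided):
t* = 1.293 (one-sided for 90%)
Upper bound = x̄ + t* · s/√n = 106.7 + 1.293 · 18.0/√74 = 109.41

We are 90% confident that μ ≤ 109.41.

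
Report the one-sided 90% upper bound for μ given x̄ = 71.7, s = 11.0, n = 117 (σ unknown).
μ ≤ 73.01

Upper bound (one-sided):
t* = 1.289 (one-sided for 90%)
Upper bound = x̄ + t* · s/√n = 71.7 + 1.289 · 11.0/√117 = 73.01

We are 90% confident that μ ≤ 73.01.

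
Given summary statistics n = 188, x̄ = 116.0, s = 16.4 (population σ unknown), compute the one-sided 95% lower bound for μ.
μ ≥ 114.02

Lower bound (one-sided):
t* = 1.653 (one-sided for 95%)
Lower bound = x̄ - t* · s/√n = 116.0 - 1.653 · 16.4/√188 = 114.02

We are 95% confident that μ ≥ 114.02.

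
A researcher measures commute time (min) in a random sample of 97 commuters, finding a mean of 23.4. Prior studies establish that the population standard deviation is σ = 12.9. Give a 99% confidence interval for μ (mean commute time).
(20.03, 26.77)

z-interval (σ known):
z* = 2.576 for 99% confidence

Margin of error = z* · σ/√n = 2.576 · 12.9/√97 = 3.37

CI: (23.4 - 3.37, 23.4 + 3.37) = (20.03, 26.77)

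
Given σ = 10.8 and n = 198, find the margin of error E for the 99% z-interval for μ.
Margin of error = 1.98

Margin of error = z* · σ/√n
= 2.576 · 10.8/√198
= 2.576 · 10.8/14.0712
= 1.98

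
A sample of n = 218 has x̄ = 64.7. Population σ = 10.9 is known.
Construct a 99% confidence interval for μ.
(62.80, 66.60)

z-interval (σ known):
z* = 2.576 for 99% confidence

Margin of error = z* · σ/√n = 2.576 · 10.9/√218 = 1.90

CI: (64.7 - 1.90, 64.7 + 1.90) = (62.80, 66.60)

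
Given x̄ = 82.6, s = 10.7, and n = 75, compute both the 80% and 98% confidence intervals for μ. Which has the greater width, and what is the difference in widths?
98% CI is wider by 2.68

df = 74
80% CI: t* = 1.293, (81.00, 84.20), width = 2 · t* · s/√n = 3.20
98% CI: t* = 2.378, (79.66, 85.54), width = 2 · t* · s/√n = 5.88

The 98% CI is wider by 5.88 - 3.20 = 2.68.
Higher confidence requires a wider interval.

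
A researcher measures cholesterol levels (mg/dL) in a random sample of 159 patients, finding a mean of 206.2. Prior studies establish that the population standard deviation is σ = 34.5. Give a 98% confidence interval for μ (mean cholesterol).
(199.84, 212.56)

z-interval (σ known):
z* = 2.326 for 98% confidence

Margin of error = z* · σ/√n = 2.326 · 34.5/√159 = 6.36

CI: (206.2 - 6.36, 206.2 + 6.36) = (199.84, 212.56)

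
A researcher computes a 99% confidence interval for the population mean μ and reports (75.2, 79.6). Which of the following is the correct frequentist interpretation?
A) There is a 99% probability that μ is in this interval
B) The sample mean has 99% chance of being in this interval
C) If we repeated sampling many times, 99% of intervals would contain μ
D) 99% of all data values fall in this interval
C

A) Wrong — μ is fixed; the randomness lives in the interval, not in μ.
B) Wrong — x̄ is observed and sits in the interval by construction.
C) Correct — this is the frequentist long-run coverage interpretation.
D) Wrong — a CI is about the parameter μ, not individual data values.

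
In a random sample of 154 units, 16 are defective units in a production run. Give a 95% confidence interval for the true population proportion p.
(0.056, 0.152)

Proportion CI:
p̂ = 16/154 = 0.10390
SE = √(p̂(1-p̂)/n) = √(0.10390 · 0.89610 / 154) = 0.02459

z* = 1.960
Margin = z* · SE = 1.960 · 0.02459 = 0.0482

CI: 0.10390 ± 0.0482 = (0.056, 0.152)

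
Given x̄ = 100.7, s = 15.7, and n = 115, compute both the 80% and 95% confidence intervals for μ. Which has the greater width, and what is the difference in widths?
95% CI is wider by 2.03

df = 114
80% CI: t* = 1.289, (98.81, 102.59), width = 2 · t* · s/√n = 3.77
95% CI: t* = 1.981, (97.80, 103.60), width = 2 · t* · s/√n = 5.80

The 95% CI is wider by 5.80 - 3.77 = 2.03.
Higher confidence requires a wider interval.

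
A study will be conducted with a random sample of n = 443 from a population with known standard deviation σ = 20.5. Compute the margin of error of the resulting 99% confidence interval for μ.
Margin of error = 2.51

Margin of error = z* · σ/√n
= 2.576 · 20.5/√443
= 2.576 · 20.5/21.0476
= 2.51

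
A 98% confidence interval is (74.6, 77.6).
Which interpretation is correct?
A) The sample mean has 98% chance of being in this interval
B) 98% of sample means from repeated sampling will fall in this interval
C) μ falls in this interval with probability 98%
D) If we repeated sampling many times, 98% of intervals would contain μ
D

A) Wrong — x̄ is observed and sits in the interval by construction.
B) Wrong — coverage applies to intervals containing μ, not to future x̄ values.
C) Wrong — μ is fixed; the randomness lives in the interval, not in μ.
D) Correct — this is the frequentist long-run coverage interpretation.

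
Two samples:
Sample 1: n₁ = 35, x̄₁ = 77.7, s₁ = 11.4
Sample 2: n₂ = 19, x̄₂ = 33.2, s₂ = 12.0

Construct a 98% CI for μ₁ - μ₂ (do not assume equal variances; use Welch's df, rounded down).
(36.31, 52.69)

Difference: x̄₁ - x̄₂ = 44.50
SE = √(s₁²/n₁ + s₂²/n₂) = √(11.4²/35 + 12.0²/19) = 3.3604
df = 35.45 → 35 (Welch–Satterthwaite, rounded down)
t* = 2.438

CI: 44.50 ± 2.438 · 3.3604 = 44.50 ± 8.19 = (36.31, 52.69)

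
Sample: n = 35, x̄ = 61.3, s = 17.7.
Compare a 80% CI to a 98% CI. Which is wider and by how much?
98% CI is wider by 6.79

df = 34
80% CI: t* = 1.307, (57.39, 65.21), width = 2 · t* · s/√n = 7.82
98% CI: t* = 2.441, (54.00, 68.60), width = 2 · t* · s/√n = 14.61

The 98% CI is wider by 14.61 - 7.82 = 6.79.
Higher confidence requires a wider interval.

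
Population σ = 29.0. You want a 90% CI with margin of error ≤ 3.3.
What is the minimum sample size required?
n ≥ 209

For margin E ≤ 3.3:
n ≥ (z* · σ / E)²
n ≥ (1.645 · 29.0 / 3.3)²
n ≥ 208.98

Minimum n = 209 (rounding up)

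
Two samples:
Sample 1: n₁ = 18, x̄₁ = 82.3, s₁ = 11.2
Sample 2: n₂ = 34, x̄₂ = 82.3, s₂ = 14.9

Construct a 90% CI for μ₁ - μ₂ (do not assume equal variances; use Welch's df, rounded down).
(-6.18, 6.18)

Difference: x̄₁ - x̄₂ = 0.00
SE = √(s₁²/n₁ + s₂²/n₂) = √(11.2²/18 + 14.9²/34) = 3.6740
df = 43.92 → 43 (Welch–Satterthwaite, rounded down)
t* = 1.681

CI: 0.00 ± 1.681 · 3.6740 = 0.00 ± 6.18 = (-6.18, 6.18)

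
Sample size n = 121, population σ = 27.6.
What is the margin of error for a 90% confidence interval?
Margin of error = 4.13

Margin of error = z* · σ/√n
= 1.645 · 27.6/√121
= 1.645 · 27.6/11.0000
= 4.13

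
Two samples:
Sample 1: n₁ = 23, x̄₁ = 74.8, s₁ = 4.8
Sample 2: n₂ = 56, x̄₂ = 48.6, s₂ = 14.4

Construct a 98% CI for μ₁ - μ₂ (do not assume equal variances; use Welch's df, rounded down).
(21.04, 31.36)

Difference: x̄₁ - x̄₂ = 26.20
SE = √(s₁²/n₁ + s₂²/n₂) = √(4.8²/23 + 14.4²/56) = 2.1690
df = 75.05 → 75 (Welch–Satterthwaite, rounded down)
t* = 2.377

CI: 26.20 ± 2.377 · 2.1690 = 26.20 ± 5.16 = (21.04, 31.36)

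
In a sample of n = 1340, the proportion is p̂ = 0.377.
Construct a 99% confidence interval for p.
(0.343, 0.411)

Proportion CI:
SE = √(p̂(1-p̂)/n) = √(0.377 · 0.623 / 1340) = 0.01324

z* = 2.576
Margin = z* · SE = 2.576 · 0.01324 = 0.0341

CI: 0.377 ± 0.0341 = (0.343, 0.411)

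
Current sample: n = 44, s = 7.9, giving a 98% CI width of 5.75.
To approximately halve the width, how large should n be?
n ≈ 176

CI width ∝ 1/√n
To reduce width by factor 2, need √n to grow by 2 → need 2² = 4 times as many samples.

Current: n = 44, width = 5.75
New: n = 176, width ≈ 2.80

Width reduced by factor of 5.75/2.80 = 2.05.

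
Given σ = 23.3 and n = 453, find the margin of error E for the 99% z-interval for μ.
Margin of error = 2.82

Margin of error = z* · σ/√n
= 2.576 · 23.3/√453
= 2.576 · 23.3/21.2838
= 2.82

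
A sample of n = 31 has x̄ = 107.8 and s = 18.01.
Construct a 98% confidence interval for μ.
(99.85, 115.75)

t-interval (σ unknown):
df = n - 1 = 30
t* = 2.457 for 98% confidence

Margin of error = t* · s/√n = 2.457 · 18.01/√31 = 7.95

CI: (99.85, 115.75)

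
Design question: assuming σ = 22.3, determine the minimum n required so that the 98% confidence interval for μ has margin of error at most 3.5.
n ≥ 220

For margin E ≤ 3.5:
n ≥ (z* · σ / E)²
n ≥ (2.326 · 22.3 / 3.5)²
n ≥ 219.63

Minimum n = 220 (rounding up)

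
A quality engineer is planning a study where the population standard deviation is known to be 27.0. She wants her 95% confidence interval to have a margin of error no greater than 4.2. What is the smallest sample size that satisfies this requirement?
n ≥ 159

For margin E ≤ 4.2:
n ≥ (z* · σ / E)²
n ≥ (1.960 · 27.0 / 4.2)²
n ≥ 158.76

Minimum n = 159 (rounding up)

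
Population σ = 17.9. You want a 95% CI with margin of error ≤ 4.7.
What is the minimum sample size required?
n ≥ 56

For margin E ≤ 4.7:
n ≥ (z* · σ / E)²
n ≥ (1.960 · 17.9 / 4.7)²
n ≥ 55.72

Minimum n = 56 (rounding up)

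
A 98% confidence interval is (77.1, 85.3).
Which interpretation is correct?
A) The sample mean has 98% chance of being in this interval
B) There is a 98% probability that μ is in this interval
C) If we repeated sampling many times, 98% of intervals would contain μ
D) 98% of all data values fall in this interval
C

A) Wrong — x̄ is observed and sits in the interval by construction.
B) Wrong — μ is fixed; the randomness lives in the interval, not in μ.
C) Correct — this is the frequentist long-run coverage interpretation.
D) Wrong — a CI is about the parameter μ, not individual data values.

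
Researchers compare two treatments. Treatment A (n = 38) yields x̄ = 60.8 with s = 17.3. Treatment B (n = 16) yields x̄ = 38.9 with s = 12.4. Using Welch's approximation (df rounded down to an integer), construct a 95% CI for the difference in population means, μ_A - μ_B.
(13.44, 30.36)

Difference: x̄₁ - x̄₂ = 21.90
SE = √(s₁²/n₁ + s₂²/n₂) = √(17.3²/38 + 12.4²/16) = 4.1816
df = 39.03 → 39 (Welch–Satterthwaite, rounded down)
t* = 2.023

CI: 21.90 ± 2.023 · 4.1816 = 21.90 ± 8.46 = (13.44, 30.36)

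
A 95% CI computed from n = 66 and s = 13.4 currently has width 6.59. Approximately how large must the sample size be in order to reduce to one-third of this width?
n ≈ 594

CI width ∝ 1/√n
To reduce width by factor 3, need √n to grow by 3 → need 3² = 9 times as many samples.

Current: n = 66, width = 6.59
New: n = 594, width ≈ 2.16

Width reduced by factor of 6.59/2.16 = 3.05.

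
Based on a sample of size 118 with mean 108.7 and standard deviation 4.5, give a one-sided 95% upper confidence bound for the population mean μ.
μ ≤ 109.39

Upper bound (one-sided):
t* = 1.658 (one-sided for 95%)
Upper bound = x̄ + t* · s/√n = 108.7 + 1.658 · 4.5/√118 = 109.39

We are 95% confident that μ ≤ 109.39.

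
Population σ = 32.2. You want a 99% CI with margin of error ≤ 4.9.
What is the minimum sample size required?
n ≥ 287

For margin E ≤ 4.9:
n ≥ (z* · σ / E)²
n ≥ (2.576 · 32.2 / 4.9)²
n ≥ 286.56

Minimum n = 287 (rounding up)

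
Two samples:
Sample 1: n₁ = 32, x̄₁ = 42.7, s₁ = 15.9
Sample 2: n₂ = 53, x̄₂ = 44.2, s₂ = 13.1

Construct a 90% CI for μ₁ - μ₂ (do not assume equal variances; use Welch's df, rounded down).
(-7.08, 4.08)

Difference: x̄₁ - x̄₂ = -1.50
SE = √(s₁²/n₁ + s₂²/n₂) = √(15.9²/32 + 13.1²/53) = 3.3374
df = 56.01 → 56 (Welch–Satterthwaite, rounded down)
t* = 1.673

CI: -1.50 ± 1.673 · 3.3374 = -1.50 ± 5.58 = (-7.08, 4.08)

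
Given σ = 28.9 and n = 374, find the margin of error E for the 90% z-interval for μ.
Margin of error = 2.46

Margin of error = z* · σ/√n
= 1.645 · 28.9/√374
= 1.645 · 28.9/19.3391
= 2.46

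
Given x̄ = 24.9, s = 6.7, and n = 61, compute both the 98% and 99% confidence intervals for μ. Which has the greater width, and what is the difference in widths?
99% CI is wider by 0.46

df = 60
98% CI: t* = 2.390, (22.85, 26.95), width = 2 · t* · s/√n = 4.10
99% CI: t* = 2.660, (22.62, 27.18), width = 2 · t* · s/√n = 4.56

The 99% CI is wider by 4.56 - 4.10 = 0.46.
Higher confidence requires a wider interval.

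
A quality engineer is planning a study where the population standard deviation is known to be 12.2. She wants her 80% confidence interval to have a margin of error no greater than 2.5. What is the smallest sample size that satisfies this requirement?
n ≥ 40

For margin E ≤ 2.5:
n ≥ (z* · σ / E)²
n ≥ (1.282 · 12.2 / 2.5)²
n ≥ 39.14

Minimum n = 40 (rounding up)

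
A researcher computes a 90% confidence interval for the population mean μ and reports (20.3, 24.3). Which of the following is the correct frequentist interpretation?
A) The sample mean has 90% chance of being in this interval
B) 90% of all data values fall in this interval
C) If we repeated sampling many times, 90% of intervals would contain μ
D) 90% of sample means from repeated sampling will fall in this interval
C

A) Wrong — x̄ is observed and sits in the interval by construction.
B) Wrong — a CI is about the parameter μ, not individual data values.
C) Correct — this is the frequentist long-run coverage interpretation.
D) Wrong — coverage applies to intervals containing μ, not to future x̄ values.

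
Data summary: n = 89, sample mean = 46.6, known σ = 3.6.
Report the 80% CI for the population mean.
(46.11, 47.09)

z-interval (σ known):
z* = 1.282 for 80% confidence

Margin of error = z* · σ/√n = 1.282 · 3.6/√89 = 0.49

CI: (46.6 - 0.49, 46.6 + 0.49) = (46.11, 47.09)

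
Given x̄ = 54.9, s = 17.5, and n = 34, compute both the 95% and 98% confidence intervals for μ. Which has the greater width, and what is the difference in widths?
98% CI is wider by 2.47

df = 33
95% CI: t* = 2.035, (48.79, 61.01), width = 2 · t* · s/√n = 12.21
98% CI: t* = 2.445, (47.56, 62.24), width = 2 · t* · s/√n = 14.68

The 98% CI is wider by 14.68 - 12.21 = 2.47.
Higher confidence requires a wider interval.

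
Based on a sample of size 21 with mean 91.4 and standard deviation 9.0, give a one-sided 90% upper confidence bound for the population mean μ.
μ ≤ 94.00

Upper bound (one-sided):
t* = 1.325 (one-sided for 90%)
Upper bound = x̄ + t* · s/√n = 91.4 + 1.325 · 9.0/√21 = 94.00

We are 90% confident that μ ≤ 94.00.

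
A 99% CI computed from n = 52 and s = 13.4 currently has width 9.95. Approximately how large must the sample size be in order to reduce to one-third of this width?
n ≈ 468

CI width ∝ 1/√n
To reduce width by factor 3, need √n to grow by 3 → need 3² = 9 times as many samples.

Current: n = 52, width = 9.95
New: n = 468, width ≈ 3.20

Width reduced by factor of 9.95/3.20 = 3.11.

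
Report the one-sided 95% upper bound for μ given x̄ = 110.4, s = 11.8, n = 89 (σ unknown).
μ ≤ 112.48

Upper bound (one-sided):
t* = 1.662 (one-sided for 95%)
Upper bound = x̄ + t* · s/√n = 110.4 + 1.662 · 11.8/√89 = 112.48

We are 95% confident that μ ≤ 112.48.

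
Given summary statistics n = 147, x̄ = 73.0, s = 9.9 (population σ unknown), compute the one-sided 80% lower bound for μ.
μ ≥ 72.31

Lower bound (one-sided):
t* = 0.844 (one-sided for 80%)
Lower bound = x̄ - t* · s/√n = 73.0 - 0.844 · 9.9/√147 = 72.31

We are 80% confident that μ ≥ 72.31.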